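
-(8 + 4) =-12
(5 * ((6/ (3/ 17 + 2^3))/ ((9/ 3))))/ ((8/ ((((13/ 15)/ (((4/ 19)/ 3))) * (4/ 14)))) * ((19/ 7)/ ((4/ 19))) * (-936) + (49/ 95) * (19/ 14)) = -1700/ 38029427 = -0.00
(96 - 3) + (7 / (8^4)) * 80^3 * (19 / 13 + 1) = 29209 / 13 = 2246.85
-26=-26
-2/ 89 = -0.02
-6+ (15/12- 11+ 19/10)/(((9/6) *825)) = -148657/24750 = -6.01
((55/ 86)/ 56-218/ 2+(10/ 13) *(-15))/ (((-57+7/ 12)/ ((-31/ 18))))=-3.68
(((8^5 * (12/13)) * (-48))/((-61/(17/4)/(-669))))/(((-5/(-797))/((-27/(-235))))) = -1154807382933504/931775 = -1239362918.02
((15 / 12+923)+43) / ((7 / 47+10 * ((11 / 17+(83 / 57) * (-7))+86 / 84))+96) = 88.51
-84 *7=-588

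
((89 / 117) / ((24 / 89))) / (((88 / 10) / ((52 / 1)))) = 39605 / 2376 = 16.67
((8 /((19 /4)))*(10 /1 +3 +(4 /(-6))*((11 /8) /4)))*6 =2452 /19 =129.05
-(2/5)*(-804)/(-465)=-536/775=-0.69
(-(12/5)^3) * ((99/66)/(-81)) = 32/125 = 0.26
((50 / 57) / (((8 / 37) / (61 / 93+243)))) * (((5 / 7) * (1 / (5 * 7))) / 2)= 5240125 / 519498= 10.09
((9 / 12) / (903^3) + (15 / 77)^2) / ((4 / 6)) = 4508047021 / 79194696504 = 0.06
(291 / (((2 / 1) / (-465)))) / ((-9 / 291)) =4375185 / 2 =2187592.50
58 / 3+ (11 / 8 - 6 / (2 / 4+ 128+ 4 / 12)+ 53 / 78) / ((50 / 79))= 90464473 / 4019600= 22.51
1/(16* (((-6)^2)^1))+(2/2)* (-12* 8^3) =-3538943/576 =-6144.00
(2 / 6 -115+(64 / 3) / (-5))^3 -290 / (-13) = -73811179202 / 43875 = -1682306.08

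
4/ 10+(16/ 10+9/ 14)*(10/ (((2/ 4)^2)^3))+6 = 50464/ 35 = 1441.83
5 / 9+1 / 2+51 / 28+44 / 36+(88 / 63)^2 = 96055 / 15876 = 6.05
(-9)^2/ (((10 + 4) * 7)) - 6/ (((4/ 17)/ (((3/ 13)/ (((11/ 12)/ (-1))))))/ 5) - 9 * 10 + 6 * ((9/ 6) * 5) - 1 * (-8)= -4.08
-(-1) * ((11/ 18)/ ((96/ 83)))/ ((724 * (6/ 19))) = 17347/ 7506432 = 0.00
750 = 750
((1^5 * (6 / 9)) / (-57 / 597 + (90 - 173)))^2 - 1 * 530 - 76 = -372834440495 / 615238416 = -606.00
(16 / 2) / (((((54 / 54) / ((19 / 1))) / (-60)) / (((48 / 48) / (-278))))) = 4560 / 139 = 32.81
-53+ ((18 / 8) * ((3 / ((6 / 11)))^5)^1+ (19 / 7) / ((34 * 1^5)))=171679541 / 15232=11270.98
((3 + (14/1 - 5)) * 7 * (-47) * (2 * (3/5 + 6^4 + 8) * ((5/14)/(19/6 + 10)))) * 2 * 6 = -264885984/79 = -3352987.14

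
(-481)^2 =231361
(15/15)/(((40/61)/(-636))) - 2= -9719/10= -971.90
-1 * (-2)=2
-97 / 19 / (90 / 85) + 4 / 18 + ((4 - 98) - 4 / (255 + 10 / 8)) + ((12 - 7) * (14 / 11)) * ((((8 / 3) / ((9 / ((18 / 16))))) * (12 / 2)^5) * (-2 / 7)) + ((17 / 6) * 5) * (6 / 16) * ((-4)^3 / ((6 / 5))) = -19645323967 / 3856050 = -5094.68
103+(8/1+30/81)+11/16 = 48409/432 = 112.06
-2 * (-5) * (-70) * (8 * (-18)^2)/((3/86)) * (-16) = 832204800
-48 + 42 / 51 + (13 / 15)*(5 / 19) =-45493 / 969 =-46.95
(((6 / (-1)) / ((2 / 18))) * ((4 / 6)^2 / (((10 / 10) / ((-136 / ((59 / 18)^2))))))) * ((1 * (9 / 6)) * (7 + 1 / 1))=12690432 / 3481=3645.63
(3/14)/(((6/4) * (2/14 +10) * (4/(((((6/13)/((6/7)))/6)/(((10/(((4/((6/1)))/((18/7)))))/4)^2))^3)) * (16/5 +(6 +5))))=80707214/362028803657567596875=0.00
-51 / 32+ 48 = 1485 / 32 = 46.41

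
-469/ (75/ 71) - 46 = -36749/ 75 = -489.99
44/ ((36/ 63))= 77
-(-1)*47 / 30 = 47 / 30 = 1.57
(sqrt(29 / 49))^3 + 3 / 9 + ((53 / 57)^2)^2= 29 * sqrt(29) / 343 + 11409148 / 10556001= 1.54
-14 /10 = -7 /5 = -1.40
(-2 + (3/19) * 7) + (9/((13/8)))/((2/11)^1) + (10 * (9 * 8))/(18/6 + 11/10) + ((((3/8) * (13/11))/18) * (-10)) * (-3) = 183506679/891176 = 205.92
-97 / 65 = -1.49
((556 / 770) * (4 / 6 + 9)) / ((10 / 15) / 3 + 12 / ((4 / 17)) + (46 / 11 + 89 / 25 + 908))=60465 / 8376326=0.01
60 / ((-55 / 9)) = -108 / 11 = -9.82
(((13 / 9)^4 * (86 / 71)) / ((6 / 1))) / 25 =1228123 / 34937325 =0.04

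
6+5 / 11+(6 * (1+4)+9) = 500 / 11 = 45.45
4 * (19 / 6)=12.67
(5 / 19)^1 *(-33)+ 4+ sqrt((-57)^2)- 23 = 557 / 19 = 29.32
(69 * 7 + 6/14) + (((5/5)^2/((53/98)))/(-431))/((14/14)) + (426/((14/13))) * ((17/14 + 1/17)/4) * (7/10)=571.56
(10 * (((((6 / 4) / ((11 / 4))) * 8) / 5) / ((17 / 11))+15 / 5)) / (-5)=-7.13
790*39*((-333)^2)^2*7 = 2651958187130070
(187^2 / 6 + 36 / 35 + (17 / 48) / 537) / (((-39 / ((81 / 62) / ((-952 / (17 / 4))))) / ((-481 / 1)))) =-583734278181 / 1392133120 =-419.31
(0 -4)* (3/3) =-4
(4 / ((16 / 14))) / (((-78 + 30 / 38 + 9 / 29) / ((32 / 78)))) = -0.02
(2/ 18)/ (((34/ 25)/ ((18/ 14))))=25/ 238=0.11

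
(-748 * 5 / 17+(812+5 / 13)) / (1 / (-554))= -328181.08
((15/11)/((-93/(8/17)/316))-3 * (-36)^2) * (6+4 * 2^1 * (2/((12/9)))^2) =-541233024/5797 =-93364.33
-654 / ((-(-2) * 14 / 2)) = -327 / 7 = -46.71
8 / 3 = 2.67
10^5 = 100000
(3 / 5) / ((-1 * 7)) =-0.09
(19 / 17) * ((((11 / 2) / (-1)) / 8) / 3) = -209 / 816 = -0.26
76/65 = 1.17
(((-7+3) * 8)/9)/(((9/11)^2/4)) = -15488/729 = -21.25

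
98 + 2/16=785/8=98.12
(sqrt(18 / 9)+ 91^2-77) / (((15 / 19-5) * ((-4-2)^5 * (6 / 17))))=323 * sqrt(2) / 3732480+ 662473 / 933120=0.71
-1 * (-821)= 821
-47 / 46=-1.02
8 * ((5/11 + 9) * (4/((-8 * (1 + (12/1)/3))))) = -416/55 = -7.56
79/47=1.68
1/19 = 0.05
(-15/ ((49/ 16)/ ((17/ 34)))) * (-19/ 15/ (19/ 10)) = 80/ 49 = 1.63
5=5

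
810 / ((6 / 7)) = 945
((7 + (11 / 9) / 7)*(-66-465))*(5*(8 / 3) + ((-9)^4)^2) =-3443910933604 / 21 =-163995758743.05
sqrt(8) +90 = 2 * sqrt(2) +90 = 92.83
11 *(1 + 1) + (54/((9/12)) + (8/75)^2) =528814/5625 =94.01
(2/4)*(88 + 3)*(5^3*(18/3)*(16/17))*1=546000/17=32117.65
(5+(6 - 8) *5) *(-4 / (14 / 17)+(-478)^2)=-7996770 / 7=-1142395.71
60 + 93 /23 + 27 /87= 42924 /667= 64.35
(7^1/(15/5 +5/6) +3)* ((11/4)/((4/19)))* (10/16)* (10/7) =579975/10304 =56.29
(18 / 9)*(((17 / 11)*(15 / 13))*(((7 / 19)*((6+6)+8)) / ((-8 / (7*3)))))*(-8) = 1499400 / 2717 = 551.86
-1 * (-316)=316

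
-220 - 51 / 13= -2911 / 13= -223.92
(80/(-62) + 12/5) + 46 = 7302/155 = 47.11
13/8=1.62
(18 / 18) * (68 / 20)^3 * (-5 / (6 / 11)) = -54043 / 150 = -360.29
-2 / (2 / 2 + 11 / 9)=-9 / 10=-0.90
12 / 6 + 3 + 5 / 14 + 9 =201 / 14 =14.36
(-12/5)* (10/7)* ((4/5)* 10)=-192/7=-27.43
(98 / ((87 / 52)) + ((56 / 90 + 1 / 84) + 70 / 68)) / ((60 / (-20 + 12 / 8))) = -18.57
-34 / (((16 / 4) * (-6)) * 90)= 17 / 1080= 0.02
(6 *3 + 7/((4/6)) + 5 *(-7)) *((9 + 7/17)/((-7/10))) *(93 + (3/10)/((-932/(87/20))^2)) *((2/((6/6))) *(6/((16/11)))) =138621976653303/2067325120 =67053.79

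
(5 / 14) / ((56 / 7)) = 5 / 112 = 0.04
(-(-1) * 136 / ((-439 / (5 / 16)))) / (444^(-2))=-8378280 / 439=-19084.92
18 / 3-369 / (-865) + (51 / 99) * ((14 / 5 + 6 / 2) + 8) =128792 / 9515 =13.54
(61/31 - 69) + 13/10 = -20377/310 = -65.73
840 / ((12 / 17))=1190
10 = 10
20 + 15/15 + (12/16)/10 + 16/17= 14971/680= 22.02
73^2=5329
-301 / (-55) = 301 / 55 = 5.47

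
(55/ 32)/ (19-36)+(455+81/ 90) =1239773/ 2720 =455.80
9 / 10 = 0.90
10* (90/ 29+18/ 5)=1944/ 29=67.03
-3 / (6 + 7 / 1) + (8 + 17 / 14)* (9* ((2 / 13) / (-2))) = -1203 / 182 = -6.61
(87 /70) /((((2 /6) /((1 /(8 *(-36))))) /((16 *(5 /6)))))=-0.17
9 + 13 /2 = 31 /2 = 15.50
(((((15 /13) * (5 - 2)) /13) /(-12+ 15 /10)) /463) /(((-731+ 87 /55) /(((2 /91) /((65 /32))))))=10560 /12997497981013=0.00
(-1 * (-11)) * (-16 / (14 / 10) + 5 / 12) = -10175 / 84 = -121.13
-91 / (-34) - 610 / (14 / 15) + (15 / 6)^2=-644.64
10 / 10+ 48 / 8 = 7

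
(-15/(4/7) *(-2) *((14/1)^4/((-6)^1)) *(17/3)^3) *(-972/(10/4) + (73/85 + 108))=462310485140/27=17122610560.74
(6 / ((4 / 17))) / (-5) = -51 / 10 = -5.10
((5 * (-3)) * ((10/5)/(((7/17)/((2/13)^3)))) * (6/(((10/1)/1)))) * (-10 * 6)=9.55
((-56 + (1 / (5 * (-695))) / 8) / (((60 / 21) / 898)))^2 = 23941698964450444849 / 77284000000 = 309788558.62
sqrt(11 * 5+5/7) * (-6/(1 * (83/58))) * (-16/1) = 5568 * sqrt(2730)/581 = 500.73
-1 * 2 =-2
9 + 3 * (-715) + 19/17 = -36293/17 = -2134.88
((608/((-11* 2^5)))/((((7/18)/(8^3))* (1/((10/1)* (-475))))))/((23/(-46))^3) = -86414961.04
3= 3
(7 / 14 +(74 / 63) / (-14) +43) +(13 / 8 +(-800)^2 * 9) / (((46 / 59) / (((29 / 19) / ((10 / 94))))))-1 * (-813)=1634190038465981 / 15417360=105996749.02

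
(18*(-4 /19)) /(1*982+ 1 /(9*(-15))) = -9720 /2518811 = -0.00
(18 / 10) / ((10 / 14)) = 63 / 25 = 2.52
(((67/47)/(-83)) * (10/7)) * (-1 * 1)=670/27307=0.02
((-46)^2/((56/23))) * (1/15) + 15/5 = 12797/210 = 60.94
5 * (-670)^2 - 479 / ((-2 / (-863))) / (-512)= 2298781377 / 1024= 2244903.69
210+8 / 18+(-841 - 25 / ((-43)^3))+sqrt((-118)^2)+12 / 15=-1830965578 / 3577815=-511.76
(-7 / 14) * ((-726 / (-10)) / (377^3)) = -0.00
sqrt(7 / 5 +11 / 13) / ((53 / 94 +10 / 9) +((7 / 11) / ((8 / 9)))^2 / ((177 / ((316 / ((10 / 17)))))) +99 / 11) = 0.12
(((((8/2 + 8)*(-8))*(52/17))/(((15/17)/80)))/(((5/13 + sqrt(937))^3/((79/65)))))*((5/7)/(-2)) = -824570042920/54262682114697 + 714928213064*sqrt(937)/54262682114697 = 0.39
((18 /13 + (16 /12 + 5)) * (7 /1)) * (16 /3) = 33712 /117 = 288.14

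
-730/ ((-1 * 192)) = 365/ 96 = 3.80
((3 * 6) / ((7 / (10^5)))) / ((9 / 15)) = 3000000 / 7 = 428571.43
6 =6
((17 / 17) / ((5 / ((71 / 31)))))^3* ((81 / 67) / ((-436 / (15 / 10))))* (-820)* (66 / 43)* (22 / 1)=2588819654718 / 233880948475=11.07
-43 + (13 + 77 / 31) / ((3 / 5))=-533 / 31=-17.19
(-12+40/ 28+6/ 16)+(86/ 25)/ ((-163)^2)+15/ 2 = -100293159/ 37196600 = -2.70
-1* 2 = -2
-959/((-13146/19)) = 2603/1878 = 1.39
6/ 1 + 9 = 15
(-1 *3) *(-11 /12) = 2.75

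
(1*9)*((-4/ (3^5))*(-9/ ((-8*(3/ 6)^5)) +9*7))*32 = -1408/ 3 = -469.33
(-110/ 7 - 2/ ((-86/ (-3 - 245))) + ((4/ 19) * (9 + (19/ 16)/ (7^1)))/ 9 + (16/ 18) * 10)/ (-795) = 94389/ 6062140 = 0.02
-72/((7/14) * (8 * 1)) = -18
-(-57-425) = 482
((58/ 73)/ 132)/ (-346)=-29/ 1667028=-0.00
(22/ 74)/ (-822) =-0.00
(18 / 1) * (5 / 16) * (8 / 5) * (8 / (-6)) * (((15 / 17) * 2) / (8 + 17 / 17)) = -40 / 17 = -2.35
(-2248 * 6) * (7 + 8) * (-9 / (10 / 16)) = 2913408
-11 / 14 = -0.79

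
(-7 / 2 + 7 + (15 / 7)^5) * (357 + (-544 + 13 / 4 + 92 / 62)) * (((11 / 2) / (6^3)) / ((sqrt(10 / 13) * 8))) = -406826791789 * sqrt(130) / 144050780160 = -32.20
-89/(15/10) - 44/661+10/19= -2218180/37677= -58.87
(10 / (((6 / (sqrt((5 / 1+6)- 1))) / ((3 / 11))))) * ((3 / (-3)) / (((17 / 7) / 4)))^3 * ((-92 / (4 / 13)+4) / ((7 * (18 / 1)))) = 2312800 * sqrt(10) / 486387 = 15.04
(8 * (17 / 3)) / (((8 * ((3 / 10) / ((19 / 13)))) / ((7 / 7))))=3230 / 117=27.61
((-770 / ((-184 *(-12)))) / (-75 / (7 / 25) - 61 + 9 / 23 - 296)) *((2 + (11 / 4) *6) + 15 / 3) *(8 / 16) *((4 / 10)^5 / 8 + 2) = 79216291 / 6032340000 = 0.01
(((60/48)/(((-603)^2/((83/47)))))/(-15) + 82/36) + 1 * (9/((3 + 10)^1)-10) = -7.03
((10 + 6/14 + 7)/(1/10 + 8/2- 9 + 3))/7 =-1220/931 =-1.31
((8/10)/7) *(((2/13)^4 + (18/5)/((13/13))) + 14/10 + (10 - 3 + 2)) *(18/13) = 5758128/2599051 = 2.22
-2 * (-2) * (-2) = -8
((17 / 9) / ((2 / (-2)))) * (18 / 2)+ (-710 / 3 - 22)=-827 / 3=-275.67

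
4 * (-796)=-3184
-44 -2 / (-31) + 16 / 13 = -17210 / 403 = -42.70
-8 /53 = -0.15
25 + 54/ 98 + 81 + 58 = 8063/ 49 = 164.55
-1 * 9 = -9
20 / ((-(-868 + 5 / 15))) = 60 / 2603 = 0.02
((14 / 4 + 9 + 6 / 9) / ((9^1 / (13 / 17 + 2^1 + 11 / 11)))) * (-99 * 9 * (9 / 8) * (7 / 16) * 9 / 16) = -1478169 / 1088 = -1358.61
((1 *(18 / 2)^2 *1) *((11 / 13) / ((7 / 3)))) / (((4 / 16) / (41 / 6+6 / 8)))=891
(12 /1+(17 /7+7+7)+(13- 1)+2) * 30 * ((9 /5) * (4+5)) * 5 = 721710 /7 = 103101.43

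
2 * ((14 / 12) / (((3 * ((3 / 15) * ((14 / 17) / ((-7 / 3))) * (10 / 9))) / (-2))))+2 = 131 / 6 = 21.83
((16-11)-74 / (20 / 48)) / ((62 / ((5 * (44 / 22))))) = -863 / 31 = -27.84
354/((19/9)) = 3186/19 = 167.68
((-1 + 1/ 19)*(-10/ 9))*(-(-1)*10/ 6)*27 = 900/ 19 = 47.37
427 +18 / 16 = 3425 / 8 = 428.12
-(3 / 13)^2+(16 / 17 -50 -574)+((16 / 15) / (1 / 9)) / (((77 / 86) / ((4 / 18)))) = -2059775659 / 3318315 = -620.73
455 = 455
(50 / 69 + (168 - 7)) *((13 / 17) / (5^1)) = 145067 / 5865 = 24.73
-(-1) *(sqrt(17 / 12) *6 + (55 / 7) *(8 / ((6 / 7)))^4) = sqrt(51) + 4829440 / 81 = 59629.86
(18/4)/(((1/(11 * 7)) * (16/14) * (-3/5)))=-8085/16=-505.31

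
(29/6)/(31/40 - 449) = -580/53787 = -0.01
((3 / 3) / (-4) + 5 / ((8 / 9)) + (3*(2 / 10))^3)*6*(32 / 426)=22364 / 8875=2.52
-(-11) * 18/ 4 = 99/ 2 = 49.50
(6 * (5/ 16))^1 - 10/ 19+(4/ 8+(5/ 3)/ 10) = 919/ 456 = 2.02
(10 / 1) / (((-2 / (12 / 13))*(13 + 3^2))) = -30 / 143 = -0.21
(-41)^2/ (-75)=-1681/ 75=-22.41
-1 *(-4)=4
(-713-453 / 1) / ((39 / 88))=-102608 / 39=-2630.97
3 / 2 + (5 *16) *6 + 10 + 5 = 993 / 2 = 496.50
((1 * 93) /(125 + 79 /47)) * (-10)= -7.34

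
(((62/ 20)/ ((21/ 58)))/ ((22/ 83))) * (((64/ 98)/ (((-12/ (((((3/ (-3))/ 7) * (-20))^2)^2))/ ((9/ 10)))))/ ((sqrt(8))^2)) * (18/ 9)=-238774400/ 9058973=-26.36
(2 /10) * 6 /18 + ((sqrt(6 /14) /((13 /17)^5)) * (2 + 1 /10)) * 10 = 1 /15 + 4259571 * sqrt(21) /371293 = 52.64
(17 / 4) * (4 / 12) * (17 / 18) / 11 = 289 / 2376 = 0.12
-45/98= -0.46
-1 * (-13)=13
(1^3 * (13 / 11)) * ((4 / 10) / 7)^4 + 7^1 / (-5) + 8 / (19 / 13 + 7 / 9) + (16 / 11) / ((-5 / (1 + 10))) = -1.03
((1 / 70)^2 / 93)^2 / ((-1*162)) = -1 / 33641323380000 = -0.00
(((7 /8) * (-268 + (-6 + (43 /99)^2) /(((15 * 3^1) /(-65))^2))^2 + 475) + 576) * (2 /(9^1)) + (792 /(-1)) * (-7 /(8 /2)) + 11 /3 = 383017352096661163 /22688893517796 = 16881.27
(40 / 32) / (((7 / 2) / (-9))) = -45 / 14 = -3.21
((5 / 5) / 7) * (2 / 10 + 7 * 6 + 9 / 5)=44 / 7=6.29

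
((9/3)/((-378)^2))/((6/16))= 0.00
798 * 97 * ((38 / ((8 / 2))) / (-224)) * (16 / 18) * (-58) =1015493 / 6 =169248.83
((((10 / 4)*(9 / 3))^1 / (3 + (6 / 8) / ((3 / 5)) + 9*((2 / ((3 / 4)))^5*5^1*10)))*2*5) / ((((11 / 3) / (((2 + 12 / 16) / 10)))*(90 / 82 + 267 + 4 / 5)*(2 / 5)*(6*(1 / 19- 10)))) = -292125 / 20232013105696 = -0.00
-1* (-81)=81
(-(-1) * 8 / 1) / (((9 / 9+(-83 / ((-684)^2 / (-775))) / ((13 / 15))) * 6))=2703168 / 2349001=1.15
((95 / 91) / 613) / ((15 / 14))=0.00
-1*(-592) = 592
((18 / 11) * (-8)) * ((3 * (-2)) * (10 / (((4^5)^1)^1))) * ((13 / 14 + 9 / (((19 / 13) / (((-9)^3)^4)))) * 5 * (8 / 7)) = 312268217010384375 / 40964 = 7622991334107.62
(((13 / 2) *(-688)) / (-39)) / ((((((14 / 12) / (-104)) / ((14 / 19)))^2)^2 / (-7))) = -1947123817906176 / 130321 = -14940982787.93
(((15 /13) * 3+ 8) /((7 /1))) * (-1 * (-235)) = 384.78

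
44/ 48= 11/ 12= 0.92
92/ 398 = 46/ 199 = 0.23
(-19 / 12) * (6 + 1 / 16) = -1843 / 192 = -9.60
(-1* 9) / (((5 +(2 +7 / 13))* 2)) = -117 / 196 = -0.60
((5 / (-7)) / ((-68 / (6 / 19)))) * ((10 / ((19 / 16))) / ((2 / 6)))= 3600 / 42959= 0.08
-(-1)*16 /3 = 16 /3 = 5.33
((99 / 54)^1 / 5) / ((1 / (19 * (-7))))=-1463 / 30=-48.77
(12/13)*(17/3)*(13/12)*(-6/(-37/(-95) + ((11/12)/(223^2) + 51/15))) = -385499208/42966065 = -8.97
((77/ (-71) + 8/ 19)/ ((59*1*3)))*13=-11635/ 238773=-0.05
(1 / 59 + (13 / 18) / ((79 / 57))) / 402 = 15047 / 11242332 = 0.00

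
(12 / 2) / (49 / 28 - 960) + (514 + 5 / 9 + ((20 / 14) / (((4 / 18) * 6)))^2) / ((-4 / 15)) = -1933.89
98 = 98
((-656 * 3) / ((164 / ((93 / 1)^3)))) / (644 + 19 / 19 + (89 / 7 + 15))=-67565988 / 4709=-14348.27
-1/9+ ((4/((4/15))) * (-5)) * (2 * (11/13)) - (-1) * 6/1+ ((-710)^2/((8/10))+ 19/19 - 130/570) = 1400500532/2223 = 630004.74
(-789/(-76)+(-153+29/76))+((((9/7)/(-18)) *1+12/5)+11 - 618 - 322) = -710824/665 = -1068.91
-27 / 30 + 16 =151 / 10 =15.10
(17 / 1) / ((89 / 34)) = 578 / 89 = 6.49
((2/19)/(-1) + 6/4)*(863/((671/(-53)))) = -2424167/25498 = -95.07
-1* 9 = -9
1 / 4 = 0.25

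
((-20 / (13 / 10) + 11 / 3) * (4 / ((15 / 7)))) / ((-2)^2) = -3199 / 585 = -5.47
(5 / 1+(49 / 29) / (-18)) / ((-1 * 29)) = -2561 / 15138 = -0.17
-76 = -76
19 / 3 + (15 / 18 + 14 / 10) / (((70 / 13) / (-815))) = -331.70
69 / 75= 23 / 25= 0.92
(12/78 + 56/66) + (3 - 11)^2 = 27886/429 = 65.00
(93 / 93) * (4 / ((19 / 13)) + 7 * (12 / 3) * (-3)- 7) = -1677 / 19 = -88.26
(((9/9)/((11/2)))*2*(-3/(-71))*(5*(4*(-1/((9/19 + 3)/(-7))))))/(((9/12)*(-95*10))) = -112/128865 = -0.00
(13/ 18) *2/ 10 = 13/ 90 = 0.14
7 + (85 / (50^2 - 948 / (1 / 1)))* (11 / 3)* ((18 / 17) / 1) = 5597 / 776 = 7.21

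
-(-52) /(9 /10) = 520 /9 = 57.78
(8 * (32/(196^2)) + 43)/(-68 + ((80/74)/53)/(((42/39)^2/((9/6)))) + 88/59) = -11946963041/18468279879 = -0.65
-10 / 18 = -5 / 9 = -0.56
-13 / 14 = -0.93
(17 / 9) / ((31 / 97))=1649 / 279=5.91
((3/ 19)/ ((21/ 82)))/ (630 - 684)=-41/ 3591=-0.01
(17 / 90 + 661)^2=3541083049 / 8100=437170.75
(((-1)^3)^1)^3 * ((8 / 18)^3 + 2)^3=-3525688648 / 387420489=-9.10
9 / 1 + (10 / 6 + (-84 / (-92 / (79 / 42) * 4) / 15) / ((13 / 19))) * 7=752027 / 35880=20.96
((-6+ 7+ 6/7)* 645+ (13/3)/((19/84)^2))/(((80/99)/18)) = 2887746147/101080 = 28568.92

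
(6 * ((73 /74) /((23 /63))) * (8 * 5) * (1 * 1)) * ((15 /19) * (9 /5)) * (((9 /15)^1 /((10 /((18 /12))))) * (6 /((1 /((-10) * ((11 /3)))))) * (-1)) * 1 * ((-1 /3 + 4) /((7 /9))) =1390879512 /16169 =86021.37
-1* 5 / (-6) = 5 / 6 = 0.83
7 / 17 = 0.41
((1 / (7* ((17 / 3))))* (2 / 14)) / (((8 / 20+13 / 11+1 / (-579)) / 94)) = 4490145 / 20957447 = 0.21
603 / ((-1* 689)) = -603 / 689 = -0.88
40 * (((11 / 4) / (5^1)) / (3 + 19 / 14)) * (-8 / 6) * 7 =-8624 / 183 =-47.13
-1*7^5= -16807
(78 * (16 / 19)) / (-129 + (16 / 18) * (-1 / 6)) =-33696 / 66253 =-0.51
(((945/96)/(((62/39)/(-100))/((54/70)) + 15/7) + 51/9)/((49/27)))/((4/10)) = 3481974315/245283808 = 14.20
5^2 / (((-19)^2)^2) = 25 / 130321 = 0.00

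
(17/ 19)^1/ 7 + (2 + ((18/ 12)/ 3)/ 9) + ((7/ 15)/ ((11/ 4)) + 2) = 573169/ 131670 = 4.35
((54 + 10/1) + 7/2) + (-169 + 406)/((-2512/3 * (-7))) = 1187631/17584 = 67.54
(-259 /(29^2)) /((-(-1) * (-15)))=259 /12615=0.02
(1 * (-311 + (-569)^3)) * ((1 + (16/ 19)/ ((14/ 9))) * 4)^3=-101573189397760000/ 2352637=-43174186837.05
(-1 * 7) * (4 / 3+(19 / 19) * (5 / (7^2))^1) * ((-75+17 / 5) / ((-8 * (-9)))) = 37769 / 3780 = 9.99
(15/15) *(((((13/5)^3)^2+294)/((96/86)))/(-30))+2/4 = -393834037/22500000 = -17.50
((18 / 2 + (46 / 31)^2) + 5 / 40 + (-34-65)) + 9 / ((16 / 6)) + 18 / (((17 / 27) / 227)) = 6405.23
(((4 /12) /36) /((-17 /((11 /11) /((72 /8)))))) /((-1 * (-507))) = -1 /8377668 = -0.00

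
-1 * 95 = -95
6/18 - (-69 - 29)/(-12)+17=55/6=9.17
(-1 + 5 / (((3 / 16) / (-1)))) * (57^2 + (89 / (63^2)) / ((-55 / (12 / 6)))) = -58866942991 / 654885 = -89888.98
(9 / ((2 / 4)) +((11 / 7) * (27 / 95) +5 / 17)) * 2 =37.48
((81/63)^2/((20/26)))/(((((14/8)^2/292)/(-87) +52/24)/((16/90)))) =21136128/119862575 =0.18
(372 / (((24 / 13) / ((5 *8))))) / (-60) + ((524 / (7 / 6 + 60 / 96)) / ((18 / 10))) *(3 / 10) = -11041 / 129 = -85.59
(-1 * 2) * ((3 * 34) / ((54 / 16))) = -544 / 9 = -60.44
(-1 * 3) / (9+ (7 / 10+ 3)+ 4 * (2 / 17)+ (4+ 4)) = -510 / 3599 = -0.14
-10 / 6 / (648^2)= -5 / 1259712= -0.00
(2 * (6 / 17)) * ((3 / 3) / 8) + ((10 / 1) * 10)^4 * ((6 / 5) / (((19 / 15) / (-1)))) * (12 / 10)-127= -73440081985 / 646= -113684337.44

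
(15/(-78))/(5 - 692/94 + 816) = -235/994266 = -0.00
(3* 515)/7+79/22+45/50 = 86704/385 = 225.21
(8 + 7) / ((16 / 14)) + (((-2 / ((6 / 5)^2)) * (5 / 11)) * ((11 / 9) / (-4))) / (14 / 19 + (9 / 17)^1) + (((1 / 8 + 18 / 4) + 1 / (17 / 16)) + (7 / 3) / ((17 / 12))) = 92321189 / 4505544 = 20.49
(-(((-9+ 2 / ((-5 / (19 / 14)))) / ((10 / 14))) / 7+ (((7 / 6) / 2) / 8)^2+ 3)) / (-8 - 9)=1768831 / 27417600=0.06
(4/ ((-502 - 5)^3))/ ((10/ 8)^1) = -16/ 651619215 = -0.00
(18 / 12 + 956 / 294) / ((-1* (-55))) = 127 / 1470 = 0.09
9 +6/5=51/5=10.20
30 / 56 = 15 / 28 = 0.54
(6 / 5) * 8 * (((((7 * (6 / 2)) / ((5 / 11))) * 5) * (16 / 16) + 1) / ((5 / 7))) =77952 / 25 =3118.08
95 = 95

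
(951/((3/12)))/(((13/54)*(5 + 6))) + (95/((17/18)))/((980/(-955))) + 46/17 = 18795005/14014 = 1341.16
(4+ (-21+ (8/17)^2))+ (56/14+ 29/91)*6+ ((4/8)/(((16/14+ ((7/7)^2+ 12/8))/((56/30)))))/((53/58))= 9.41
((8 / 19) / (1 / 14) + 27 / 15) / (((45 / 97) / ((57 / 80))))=70907 / 6000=11.82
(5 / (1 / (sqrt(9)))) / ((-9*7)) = -5 / 21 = -0.24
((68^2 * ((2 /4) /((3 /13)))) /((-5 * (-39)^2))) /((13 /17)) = -1.72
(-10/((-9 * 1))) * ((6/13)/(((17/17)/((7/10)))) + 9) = 404/39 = 10.36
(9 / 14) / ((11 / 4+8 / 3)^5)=1119744 / 8122034375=0.00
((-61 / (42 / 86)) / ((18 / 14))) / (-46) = 2623 / 1242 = 2.11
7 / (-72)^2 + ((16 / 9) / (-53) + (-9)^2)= 22246067 / 274752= 80.97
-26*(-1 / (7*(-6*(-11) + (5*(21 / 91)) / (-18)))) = 2028 / 36001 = 0.06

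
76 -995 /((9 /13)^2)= -1999.99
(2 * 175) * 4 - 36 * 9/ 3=1292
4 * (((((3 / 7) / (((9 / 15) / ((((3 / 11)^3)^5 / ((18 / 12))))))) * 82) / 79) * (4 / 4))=15688138320 / 2310018237686855003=0.00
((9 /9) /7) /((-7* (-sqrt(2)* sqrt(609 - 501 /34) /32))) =0.02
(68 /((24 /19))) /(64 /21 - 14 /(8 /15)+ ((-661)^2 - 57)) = 4522 /36694627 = 0.00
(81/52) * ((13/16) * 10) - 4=277/32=8.66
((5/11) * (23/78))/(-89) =-115/76362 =-0.00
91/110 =0.83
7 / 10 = 0.70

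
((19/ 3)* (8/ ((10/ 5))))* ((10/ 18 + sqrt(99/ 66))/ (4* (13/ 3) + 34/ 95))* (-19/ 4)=-34295* sqrt(6)/ 10084 - 171475/ 45378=-12.11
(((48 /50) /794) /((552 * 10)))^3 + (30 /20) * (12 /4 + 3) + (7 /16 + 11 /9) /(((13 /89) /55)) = 7058385872031480648437617 /11133991953205875000000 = 633.95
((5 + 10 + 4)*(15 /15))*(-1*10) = -190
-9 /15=-3 /5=-0.60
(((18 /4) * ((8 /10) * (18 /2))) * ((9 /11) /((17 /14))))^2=416649744 /874225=476.59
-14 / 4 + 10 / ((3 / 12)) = 73 / 2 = 36.50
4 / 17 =0.24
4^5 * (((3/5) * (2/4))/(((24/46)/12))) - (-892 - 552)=42548/5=8509.60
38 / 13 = 2.92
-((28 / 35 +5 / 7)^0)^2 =-1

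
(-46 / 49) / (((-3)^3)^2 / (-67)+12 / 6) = 3082 / 29155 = 0.11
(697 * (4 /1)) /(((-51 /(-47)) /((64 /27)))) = 493312 /81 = 6090.27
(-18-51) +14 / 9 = -607 / 9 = -67.44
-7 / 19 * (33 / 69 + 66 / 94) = -8932 / 20539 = -0.43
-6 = -6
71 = 71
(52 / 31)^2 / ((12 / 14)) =9464 / 2883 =3.28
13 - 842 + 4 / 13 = -10773 / 13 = -828.69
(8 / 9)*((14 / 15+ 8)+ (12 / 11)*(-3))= 7472 / 1485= 5.03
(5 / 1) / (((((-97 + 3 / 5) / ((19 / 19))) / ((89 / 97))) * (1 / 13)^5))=-826126925 / 46754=-17669.65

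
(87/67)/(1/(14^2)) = 17052/67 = 254.51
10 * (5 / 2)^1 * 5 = 125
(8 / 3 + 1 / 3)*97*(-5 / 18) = -485 / 6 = -80.83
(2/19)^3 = 8/6859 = 0.00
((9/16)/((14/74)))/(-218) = -333/24416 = -0.01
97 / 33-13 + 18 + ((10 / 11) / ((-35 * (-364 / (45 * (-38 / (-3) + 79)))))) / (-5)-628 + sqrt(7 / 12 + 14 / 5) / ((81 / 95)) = -26071063 / 42042 + 19 * sqrt(3045) / 486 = -617.96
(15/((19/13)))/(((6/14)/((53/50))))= 4823/190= 25.38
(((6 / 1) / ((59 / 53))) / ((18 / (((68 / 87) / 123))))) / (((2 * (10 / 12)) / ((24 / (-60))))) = -7208 / 15783975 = -0.00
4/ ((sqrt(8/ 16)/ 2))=8 *sqrt(2)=11.31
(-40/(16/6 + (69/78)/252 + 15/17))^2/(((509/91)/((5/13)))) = 27790325821440/3187857492389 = 8.72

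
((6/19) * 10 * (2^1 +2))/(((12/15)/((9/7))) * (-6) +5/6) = -2400/551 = -4.36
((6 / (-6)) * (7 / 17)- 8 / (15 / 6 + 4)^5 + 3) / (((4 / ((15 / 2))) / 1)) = 4.85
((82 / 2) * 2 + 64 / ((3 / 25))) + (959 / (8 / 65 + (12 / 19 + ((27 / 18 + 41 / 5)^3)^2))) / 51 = 2152222322924074622 / 3497652617496871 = 615.33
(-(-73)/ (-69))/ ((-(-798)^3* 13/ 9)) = -73/ 50647569336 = -0.00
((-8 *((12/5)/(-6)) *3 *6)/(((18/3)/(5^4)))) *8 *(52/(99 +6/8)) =3328000/133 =25022.56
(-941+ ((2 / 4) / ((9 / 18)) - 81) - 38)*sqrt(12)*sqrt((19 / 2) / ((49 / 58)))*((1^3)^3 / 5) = -2118*sqrt(1653) / 35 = -2460.34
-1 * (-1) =1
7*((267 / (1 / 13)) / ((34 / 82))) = 996177 / 17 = 58598.65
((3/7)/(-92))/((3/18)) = -9/322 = -0.03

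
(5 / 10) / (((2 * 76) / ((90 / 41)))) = 45 / 6232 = 0.01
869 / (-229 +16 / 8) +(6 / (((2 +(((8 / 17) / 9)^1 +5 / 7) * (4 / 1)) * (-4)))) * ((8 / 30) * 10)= -2843831 / 615851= -4.62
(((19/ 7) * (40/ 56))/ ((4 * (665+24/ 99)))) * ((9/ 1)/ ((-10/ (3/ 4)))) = -0.00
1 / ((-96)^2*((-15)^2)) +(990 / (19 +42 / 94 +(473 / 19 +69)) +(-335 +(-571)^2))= 3797785860946423 / 11659852800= 325714.73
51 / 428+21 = 9039 / 428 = 21.12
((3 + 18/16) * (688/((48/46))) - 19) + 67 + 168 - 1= 11739/4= 2934.75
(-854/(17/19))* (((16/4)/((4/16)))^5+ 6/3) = -17014226628/17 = -1000836860.47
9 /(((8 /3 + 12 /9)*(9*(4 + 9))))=1 /52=0.02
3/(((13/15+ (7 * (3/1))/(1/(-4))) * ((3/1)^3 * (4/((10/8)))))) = -0.00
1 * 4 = 4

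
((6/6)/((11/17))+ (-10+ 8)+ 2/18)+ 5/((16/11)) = 4901/1584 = 3.09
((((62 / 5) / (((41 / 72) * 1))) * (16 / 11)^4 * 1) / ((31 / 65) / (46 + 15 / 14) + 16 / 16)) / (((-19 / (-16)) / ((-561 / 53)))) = -681713332125696 / 792587075731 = -860.11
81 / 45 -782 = -3901 / 5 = -780.20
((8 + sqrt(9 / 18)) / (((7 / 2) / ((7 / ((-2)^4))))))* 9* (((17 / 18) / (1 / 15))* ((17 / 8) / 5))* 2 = 867* sqrt(2) / 128 + 867 / 8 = 117.95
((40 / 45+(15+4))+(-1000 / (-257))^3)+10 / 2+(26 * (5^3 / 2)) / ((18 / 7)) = 72896871013 / 101847558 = 715.74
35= 35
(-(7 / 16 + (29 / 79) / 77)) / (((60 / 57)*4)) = -163571 / 1557248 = -0.11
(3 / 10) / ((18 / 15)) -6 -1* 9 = -59 / 4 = -14.75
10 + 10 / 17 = 180 / 17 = 10.59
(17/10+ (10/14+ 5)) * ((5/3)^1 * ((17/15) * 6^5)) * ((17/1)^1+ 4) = 11434608/5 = 2286921.60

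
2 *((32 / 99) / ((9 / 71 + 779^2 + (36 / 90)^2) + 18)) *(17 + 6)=1306400 / 53320174083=0.00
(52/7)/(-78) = -2/21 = -0.10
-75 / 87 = -25 / 29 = -0.86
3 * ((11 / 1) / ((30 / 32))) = 176 / 5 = 35.20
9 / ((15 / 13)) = 39 / 5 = 7.80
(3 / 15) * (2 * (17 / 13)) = 34 / 65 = 0.52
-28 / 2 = -14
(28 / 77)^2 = 16 / 121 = 0.13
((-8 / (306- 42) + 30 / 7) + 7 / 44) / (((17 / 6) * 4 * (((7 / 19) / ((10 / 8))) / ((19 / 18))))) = 7362595 / 5277888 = 1.39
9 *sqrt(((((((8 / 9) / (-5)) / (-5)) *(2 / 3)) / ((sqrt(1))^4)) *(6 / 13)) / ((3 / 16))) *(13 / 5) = 16 *sqrt(78) / 25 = 5.65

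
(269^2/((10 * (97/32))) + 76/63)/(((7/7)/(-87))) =-2116325692/10185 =-207788.48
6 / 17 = 0.35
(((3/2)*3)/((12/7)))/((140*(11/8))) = 3/220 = 0.01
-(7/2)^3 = -343/8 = -42.88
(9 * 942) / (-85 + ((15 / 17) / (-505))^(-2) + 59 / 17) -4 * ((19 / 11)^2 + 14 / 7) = -120696400854 / 6062709719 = -19.91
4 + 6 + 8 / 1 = 18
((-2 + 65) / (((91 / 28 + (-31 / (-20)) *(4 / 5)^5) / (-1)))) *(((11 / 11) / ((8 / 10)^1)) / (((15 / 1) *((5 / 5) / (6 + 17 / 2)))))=-9515625 / 469738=-20.26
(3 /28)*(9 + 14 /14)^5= 75000 /7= 10714.29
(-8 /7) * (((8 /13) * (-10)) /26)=0.27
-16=-16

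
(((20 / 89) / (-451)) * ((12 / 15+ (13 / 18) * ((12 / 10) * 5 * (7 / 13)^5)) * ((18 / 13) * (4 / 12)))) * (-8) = 2483008 / 1354848157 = 0.00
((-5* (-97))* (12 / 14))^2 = 8468100 / 49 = 172818.37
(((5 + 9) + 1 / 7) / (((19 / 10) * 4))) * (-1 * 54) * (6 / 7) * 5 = -430.67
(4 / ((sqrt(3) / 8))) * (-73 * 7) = -16352 * sqrt(3) / 3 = -9440.83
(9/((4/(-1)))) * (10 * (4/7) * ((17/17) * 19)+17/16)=-110511/448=-246.68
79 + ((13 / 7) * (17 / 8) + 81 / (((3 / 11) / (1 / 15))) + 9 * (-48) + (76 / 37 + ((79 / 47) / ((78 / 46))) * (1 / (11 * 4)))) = -68343569251 / 208888680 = -327.18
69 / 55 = 1.25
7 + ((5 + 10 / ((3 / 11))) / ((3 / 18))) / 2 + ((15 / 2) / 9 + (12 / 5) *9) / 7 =28393 / 210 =135.20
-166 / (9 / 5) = -830 / 9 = -92.22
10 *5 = 50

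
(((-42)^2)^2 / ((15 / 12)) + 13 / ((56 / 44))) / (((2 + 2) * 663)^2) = 174255691 / 492317280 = 0.35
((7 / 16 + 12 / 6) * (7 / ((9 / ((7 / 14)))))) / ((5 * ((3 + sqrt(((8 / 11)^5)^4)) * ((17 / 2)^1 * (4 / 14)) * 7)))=2360305638691 / 643709887516320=0.00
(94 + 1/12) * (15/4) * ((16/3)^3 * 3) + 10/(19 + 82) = 145957210/909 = 160568.99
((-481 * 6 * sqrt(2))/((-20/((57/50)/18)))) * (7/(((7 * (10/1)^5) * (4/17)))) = 155363 * sqrt(2)/400000000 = 0.00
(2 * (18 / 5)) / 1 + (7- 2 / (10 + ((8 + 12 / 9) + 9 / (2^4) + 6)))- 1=81558 / 6215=13.12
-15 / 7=-2.14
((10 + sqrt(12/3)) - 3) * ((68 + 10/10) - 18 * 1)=459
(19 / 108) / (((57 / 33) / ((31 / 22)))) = 31 / 216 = 0.14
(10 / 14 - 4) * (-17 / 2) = 391 / 14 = 27.93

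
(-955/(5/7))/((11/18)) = -24066/11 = -2187.82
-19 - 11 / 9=-182 / 9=-20.22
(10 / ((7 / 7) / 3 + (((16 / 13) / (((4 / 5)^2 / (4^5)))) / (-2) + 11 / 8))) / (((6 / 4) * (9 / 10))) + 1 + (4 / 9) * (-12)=-11980813 / 2760003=-4.34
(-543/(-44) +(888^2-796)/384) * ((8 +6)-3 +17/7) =27713.46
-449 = -449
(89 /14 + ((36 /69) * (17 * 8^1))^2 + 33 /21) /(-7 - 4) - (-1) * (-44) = -40931159 /81466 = -502.43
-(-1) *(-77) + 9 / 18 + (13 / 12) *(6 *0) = -153 / 2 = -76.50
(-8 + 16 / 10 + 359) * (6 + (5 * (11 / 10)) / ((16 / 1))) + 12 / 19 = 6801811 / 3040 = 2237.44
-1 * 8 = -8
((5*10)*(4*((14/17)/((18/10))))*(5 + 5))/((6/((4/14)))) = 43.57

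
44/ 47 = 0.94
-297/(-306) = 33/34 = 0.97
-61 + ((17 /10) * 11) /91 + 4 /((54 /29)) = -1440941 /24570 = -58.65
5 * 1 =5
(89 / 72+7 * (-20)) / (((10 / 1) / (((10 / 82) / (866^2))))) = -9991 / 4427740224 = -0.00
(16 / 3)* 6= 32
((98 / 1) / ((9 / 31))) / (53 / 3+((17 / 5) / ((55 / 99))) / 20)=1519000 / 80877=18.78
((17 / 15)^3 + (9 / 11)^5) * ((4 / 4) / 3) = 990533938 / 1630641375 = 0.61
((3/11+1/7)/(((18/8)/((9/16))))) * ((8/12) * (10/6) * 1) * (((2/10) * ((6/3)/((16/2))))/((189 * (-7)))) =-4/916839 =-0.00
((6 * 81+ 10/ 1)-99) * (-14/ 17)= -5558/ 17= -326.94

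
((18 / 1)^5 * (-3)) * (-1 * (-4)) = -22674816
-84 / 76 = -1.11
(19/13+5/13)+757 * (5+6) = 108275/13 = 8328.85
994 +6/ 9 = 2984/ 3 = 994.67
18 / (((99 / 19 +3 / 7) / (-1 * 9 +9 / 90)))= -35511 / 1250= -28.41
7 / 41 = 0.17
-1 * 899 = -899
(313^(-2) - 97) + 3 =-9209085 / 97969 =-94.00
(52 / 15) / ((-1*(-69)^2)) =-52 / 71415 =-0.00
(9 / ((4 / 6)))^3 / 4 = 19683 / 32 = 615.09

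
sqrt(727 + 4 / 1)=sqrt(731)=27.04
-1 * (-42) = 42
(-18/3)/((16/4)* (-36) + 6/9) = 9/215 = 0.04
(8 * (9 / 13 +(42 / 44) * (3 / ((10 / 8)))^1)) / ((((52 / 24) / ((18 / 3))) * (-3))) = -204768 / 9295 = -22.03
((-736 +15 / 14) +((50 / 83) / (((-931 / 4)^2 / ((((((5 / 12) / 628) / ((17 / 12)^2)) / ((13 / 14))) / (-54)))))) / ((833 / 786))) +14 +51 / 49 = -21811287387896577659 / 30298178060832318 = -719.89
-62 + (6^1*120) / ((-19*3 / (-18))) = 3142 / 19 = 165.37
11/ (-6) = -11/ 6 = -1.83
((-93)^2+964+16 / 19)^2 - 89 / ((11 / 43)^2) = 4037198953328 / 43681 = 92424600.02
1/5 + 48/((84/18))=367/35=10.49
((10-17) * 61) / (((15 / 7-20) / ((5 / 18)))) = 2989 / 450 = 6.64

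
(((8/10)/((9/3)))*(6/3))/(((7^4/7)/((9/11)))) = 24/18865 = 0.00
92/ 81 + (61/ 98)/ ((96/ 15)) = 313217/ 254016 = 1.23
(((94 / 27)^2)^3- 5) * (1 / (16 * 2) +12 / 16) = 17198316965275 / 12397455648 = 1387.25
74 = 74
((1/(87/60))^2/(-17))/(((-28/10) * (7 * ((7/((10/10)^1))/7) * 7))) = 1000/4903871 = 0.00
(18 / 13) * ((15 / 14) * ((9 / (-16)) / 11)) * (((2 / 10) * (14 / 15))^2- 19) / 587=2880333 / 1175174000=0.00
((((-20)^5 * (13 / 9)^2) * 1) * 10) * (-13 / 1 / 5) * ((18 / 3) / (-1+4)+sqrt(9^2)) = 154668800000 / 81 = 1909491358.02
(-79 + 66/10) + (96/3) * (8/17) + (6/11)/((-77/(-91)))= -583124/10285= -56.70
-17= -17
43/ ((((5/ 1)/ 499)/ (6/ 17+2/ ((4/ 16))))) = 3046894/ 85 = 35845.81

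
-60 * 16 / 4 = -240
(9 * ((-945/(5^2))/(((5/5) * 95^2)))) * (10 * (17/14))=-4131/9025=-0.46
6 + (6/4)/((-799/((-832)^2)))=-1033542/799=-1293.54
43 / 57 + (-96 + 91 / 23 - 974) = -1396594 / 1311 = -1065.29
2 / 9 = 0.22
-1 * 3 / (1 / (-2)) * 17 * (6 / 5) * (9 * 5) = 5508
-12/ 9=-4/ 3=-1.33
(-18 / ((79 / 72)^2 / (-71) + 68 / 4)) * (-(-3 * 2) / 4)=-9937728 / 6250847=-1.59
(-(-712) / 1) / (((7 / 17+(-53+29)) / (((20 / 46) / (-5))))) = 24208 / 9223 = 2.62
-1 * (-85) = 85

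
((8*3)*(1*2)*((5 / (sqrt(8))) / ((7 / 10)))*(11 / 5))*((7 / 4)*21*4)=27720*sqrt(2)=39202.00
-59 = -59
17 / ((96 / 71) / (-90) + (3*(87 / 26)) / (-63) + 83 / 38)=31303545 / 3700901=8.46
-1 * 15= -15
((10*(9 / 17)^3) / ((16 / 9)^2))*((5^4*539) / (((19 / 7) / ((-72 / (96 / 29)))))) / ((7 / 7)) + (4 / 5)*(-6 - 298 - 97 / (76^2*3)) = -17266202079860851 / 13621194240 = -1267598.26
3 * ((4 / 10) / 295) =6 / 1475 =0.00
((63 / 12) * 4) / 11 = 21 / 11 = 1.91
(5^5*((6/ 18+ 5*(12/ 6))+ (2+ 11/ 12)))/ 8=165625/ 32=5175.78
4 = 4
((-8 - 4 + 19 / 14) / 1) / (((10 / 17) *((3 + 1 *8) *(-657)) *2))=2533 / 2023560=0.00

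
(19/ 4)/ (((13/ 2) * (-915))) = -19/ 23790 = -0.00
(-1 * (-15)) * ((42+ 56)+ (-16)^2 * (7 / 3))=10430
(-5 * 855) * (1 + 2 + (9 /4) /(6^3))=-411825 /32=-12869.53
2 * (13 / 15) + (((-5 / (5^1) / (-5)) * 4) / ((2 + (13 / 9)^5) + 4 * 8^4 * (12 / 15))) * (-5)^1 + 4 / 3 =178107267374 / 58084233285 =3.07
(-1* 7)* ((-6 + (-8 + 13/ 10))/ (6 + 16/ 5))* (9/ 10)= 8001/ 920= 8.70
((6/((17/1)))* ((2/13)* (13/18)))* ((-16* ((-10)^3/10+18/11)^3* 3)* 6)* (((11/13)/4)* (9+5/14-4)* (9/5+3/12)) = 4674209227920/187187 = 24970800.47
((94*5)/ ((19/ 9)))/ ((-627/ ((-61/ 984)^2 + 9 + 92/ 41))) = -2559313795/ 640824096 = -3.99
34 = 34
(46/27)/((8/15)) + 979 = 35359/36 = 982.19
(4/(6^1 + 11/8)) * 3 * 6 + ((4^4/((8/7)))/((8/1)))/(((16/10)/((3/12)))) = 14.14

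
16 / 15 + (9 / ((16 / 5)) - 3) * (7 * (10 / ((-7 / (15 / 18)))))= 2.63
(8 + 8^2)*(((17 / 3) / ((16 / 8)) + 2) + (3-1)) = 492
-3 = -3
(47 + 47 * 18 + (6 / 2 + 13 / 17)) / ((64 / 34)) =15245 / 32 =476.41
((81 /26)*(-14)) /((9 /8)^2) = -448 /13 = -34.46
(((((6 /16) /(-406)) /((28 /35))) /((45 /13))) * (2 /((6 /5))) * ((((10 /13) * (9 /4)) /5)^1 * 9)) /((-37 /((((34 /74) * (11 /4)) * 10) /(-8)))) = -42075 /569153536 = -0.00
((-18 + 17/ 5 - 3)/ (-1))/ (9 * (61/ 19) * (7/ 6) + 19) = 3344/ 10015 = 0.33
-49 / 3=-16.33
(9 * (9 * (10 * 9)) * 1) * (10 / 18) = 4050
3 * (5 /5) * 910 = 2730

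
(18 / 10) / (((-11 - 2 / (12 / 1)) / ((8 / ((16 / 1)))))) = -27 / 335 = -0.08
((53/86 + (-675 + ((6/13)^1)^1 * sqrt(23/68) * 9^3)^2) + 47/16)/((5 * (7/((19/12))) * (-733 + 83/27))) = -14.24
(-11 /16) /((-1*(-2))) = -11 /32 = -0.34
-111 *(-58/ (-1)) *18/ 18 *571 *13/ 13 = -3676098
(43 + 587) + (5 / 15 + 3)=633.33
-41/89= -0.46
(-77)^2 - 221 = 5708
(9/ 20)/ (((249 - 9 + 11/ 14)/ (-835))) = -10521/ 6742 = -1.56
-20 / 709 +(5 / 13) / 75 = -0.02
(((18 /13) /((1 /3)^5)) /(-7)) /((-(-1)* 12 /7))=-28.04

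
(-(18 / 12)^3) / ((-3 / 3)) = 27 / 8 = 3.38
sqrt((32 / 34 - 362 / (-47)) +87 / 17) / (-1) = -sqrt(8785005) / 799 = -3.71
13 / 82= 0.16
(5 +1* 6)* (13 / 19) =143 / 19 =7.53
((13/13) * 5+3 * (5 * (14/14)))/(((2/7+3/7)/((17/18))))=238/9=26.44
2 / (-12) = -0.17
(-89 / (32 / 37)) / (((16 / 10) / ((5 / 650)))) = -3293 / 6656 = -0.49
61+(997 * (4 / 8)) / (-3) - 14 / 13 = -8287 / 78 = -106.24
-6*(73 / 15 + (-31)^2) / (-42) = 14488 / 105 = 137.98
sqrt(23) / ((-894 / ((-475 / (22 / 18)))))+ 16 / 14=8 / 7+ 1425 * sqrt(23) / 3278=3.23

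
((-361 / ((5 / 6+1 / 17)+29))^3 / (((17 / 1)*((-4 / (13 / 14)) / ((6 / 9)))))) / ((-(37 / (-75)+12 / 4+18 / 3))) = -119307178068975 / 63293774607217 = -1.88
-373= -373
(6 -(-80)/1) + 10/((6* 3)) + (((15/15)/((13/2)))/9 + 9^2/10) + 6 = 117787/1170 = 100.67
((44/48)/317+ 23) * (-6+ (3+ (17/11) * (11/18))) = -3237611/68472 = -47.28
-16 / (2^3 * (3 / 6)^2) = -8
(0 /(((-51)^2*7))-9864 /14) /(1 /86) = -424152 /7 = -60593.14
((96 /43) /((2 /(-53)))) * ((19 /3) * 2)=-32224 /43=-749.40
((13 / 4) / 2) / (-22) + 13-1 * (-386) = 70211 / 176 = 398.93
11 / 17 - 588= -9985 / 17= -587.35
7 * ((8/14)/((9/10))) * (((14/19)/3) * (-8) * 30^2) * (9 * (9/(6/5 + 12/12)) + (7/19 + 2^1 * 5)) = -4418176000/11913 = -370870.14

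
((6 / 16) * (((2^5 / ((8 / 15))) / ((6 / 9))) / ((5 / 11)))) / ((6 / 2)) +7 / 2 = 113 / 4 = 28.25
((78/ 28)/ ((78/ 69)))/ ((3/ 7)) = 23/ 4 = 5.75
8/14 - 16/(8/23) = -318/7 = -45.43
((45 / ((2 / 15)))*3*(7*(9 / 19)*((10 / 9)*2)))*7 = 992250 / 19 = 52223.68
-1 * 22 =-22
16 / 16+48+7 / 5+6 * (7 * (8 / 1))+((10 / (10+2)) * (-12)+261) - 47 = 2952 / 5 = 590.40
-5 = -5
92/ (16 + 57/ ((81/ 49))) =2484/ 1363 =1.82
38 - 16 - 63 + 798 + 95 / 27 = 20534 / 27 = 760.52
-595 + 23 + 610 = 38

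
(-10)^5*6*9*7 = -37800000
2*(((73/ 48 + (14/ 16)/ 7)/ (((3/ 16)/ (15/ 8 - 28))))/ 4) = -16511/ 144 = -114.66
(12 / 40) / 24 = 1 / 80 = 0.01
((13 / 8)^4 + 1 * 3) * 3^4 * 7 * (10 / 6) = 38602305 / 4096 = 9424.39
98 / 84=7 / 6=1.17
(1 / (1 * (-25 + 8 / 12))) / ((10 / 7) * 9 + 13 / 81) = -1701 / 538813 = -0.00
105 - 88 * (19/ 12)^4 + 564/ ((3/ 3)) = 115.94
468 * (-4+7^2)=21060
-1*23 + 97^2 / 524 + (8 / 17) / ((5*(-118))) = -13256741 / 2627860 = -5.04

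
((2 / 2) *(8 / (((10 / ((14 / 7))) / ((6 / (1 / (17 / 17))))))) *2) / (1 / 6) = 576 / 5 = 115.20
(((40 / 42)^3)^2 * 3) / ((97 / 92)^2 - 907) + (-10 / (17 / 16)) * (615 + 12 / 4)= -21674719482916562240 / 3726436839193341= -5816.47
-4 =-4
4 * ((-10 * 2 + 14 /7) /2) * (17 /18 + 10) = -394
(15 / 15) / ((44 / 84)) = 1.91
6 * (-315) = -1890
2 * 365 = 730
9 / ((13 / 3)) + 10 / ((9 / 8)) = 1283 / 117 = 10.97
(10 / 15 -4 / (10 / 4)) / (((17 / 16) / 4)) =-896 / 255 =-3.51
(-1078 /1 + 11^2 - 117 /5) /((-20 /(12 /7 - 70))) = -585789 /175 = -3347.37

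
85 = 85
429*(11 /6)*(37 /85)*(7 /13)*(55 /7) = 49247 /34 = 1448.44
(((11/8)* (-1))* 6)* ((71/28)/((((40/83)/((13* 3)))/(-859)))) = 6514905969/4480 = 1454220.08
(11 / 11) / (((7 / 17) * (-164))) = -17 / 1148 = -0.01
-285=-285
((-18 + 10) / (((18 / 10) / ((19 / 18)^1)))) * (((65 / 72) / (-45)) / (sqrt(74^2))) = 1235 / 971028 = 0.00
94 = 94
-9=-9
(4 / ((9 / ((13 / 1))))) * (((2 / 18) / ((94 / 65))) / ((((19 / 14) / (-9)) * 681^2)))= -23660 / 3727247157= -0.00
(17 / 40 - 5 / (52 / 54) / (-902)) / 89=101021 / 20872280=0.00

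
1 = 1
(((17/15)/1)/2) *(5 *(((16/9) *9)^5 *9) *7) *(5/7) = 133693440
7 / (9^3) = 7 / 729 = 0.01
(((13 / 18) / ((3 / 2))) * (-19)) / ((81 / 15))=-1235 / 729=-1.69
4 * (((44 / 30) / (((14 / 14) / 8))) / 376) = 88 / 705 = 0.12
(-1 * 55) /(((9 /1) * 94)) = -55 /846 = -0.07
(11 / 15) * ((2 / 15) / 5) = 22 / 1125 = 0.02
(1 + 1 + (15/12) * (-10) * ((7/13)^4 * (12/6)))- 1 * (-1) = 0.90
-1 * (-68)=68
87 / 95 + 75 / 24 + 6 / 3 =4591 / 760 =6.04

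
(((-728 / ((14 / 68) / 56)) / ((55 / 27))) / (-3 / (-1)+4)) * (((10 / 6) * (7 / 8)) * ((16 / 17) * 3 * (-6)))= 3773952 / 11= 343086.55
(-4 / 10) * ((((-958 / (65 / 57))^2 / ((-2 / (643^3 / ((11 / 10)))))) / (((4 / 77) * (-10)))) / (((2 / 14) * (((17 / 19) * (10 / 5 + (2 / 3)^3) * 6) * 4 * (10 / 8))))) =-1660526639793615703977 / 222657500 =-7457761987777.71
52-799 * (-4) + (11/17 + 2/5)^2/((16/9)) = 375540089/115600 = 3248.62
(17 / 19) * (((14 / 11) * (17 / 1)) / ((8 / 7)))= 14161 / 836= 16.94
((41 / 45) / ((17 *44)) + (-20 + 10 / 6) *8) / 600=-4936759 / 20196000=-0.24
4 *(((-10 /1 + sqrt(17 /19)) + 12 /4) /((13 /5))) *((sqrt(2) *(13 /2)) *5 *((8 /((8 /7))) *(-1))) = 350 *sqrt(2) *(133-sqrt(323)) /19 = 2996.62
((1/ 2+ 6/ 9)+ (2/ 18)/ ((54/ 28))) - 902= -437777/ 486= -900.78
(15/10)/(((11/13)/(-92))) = -1794/11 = -163.09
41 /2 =20.50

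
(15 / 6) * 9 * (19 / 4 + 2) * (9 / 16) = 10935 / 128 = 85.43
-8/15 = -0.53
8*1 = 8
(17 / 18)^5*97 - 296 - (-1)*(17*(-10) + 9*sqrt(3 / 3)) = -725806447 / 1889568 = -384.11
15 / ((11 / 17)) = 255 / 11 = 23.18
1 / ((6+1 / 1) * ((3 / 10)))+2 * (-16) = -31.52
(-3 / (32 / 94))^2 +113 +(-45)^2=567209 / 256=2215.66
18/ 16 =9/ 8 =1.12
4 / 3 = 1.33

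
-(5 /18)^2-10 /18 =-205 /324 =-0.63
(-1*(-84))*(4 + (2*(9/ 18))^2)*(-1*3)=-1260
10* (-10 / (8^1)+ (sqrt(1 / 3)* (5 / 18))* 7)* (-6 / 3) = 25 -350* sqrt(3) / 27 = 2.55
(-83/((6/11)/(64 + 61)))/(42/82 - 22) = 4679125/5286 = 885.19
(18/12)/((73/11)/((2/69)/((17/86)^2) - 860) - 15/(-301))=659677018/18519563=35.62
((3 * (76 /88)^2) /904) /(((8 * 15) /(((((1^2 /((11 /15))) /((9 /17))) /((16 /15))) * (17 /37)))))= 521645 /22793875456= 0.00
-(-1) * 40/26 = 20/13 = 1.54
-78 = -78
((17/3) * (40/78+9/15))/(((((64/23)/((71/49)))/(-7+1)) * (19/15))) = -860591/55328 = -15.55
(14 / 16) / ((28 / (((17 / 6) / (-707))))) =-17 / 135744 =-0.00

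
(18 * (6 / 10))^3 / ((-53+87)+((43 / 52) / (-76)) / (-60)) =7467572736 / 201553075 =37.05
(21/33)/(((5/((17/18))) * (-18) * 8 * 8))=-119/1140480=-0.00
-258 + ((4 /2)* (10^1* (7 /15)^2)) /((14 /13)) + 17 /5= -2255 /9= -250.56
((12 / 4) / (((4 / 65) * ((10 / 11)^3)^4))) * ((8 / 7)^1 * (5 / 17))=122398706692119 / 2380000000000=51.43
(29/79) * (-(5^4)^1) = -229.43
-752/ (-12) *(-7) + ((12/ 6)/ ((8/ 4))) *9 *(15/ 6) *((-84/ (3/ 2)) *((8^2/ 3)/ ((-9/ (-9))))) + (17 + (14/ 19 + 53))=-1553132/ 57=-27247.93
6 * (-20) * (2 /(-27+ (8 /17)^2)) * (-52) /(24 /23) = -3456440 /7739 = -446.63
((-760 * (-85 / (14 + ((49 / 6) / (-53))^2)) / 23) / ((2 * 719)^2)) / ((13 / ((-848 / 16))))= -86557087800 / 219203334975443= -0.00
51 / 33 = 17 / 11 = 1.55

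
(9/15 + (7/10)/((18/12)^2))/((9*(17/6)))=0.04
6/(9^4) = 2/2187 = 0.00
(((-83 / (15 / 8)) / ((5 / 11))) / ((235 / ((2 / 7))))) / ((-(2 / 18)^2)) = 394416 / 41125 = 9.59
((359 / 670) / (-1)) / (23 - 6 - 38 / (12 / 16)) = 1077 / 67670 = 0.02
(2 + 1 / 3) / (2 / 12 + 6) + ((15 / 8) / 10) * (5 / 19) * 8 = 1087 / 1406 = 0.77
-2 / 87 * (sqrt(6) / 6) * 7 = -7 * sqrt(6) / 261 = -0.07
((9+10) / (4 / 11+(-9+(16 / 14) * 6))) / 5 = -1463 / 685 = -2.14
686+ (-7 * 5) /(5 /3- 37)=72821 /106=686.99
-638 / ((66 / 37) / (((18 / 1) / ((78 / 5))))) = -412.69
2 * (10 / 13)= 20 / 13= 1.54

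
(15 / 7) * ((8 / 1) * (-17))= -2040 / 7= -291.43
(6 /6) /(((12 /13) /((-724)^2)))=1703572 /3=567857.33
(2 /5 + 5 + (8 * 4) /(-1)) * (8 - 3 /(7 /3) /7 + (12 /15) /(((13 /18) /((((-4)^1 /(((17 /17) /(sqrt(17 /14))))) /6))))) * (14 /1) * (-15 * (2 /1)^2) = 174648 - 76608 * sqrt(238) /65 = 156465.68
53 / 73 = 0.73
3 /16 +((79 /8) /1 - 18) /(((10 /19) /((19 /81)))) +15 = 7495 /648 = 11.57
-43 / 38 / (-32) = 43 / 1216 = 0.04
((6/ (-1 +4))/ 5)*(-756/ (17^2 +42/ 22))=-2079/ 2000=-1.04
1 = 1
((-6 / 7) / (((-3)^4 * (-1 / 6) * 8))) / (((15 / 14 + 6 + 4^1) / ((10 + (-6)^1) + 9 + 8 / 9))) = 25 / 2511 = 0.01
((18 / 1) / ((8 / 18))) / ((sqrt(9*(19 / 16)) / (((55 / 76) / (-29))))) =-1485*sqrt(19) / 20938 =-0.31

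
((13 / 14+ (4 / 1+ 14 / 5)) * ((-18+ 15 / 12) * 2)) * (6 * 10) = -108741 / 7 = -15534.43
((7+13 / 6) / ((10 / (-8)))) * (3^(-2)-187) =37004 / 27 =1370.52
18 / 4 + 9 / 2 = 9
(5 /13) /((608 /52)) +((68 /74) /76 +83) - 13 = 70.04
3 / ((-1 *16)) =-3 / 16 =-0.19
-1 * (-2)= 2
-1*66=-66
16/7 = 2.29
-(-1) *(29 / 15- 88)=-1291 / 15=-86.07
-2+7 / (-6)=-19 / 6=-3.17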